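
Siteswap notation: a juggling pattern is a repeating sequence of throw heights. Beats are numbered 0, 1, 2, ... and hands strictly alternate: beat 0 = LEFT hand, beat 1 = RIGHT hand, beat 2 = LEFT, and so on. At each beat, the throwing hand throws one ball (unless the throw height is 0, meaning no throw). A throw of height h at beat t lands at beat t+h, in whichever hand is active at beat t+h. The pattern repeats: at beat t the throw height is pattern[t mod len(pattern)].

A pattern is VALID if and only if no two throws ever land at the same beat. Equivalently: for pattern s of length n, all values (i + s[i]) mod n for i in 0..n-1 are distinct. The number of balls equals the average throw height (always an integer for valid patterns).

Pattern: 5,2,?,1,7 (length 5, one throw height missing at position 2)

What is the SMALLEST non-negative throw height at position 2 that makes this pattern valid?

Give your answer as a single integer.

Answer: 0

Derivation:
i=0: (0 + 5) mod 5 = 0
i=1: (1 + 2) mod 5 = 3
i=2: s[i]=? (unknown)
i=3: (3 + 1) mod 5 = 4
i=4: (4 + 7) mod 5 = 1
Known residues: [0, 1, 3, 4]; need a permutation of 0..4, so missing residue r = 2
Need (2 + s) mod 5 = 2; smallest s = (2 - 2) mod 5 = 0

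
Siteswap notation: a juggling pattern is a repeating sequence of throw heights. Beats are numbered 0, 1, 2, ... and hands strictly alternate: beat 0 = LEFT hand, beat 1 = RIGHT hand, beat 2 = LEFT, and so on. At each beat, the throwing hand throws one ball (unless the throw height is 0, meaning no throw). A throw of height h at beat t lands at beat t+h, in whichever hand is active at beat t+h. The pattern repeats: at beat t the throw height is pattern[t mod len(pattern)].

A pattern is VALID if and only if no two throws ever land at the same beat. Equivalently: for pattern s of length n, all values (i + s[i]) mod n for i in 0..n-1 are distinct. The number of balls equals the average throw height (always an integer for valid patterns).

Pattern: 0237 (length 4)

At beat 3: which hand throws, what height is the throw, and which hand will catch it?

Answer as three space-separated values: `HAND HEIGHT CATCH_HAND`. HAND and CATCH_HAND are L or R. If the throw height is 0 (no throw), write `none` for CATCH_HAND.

Beat 3: 3 mod 2 = 1, so hand = R
Throw height = pattern[3 mod 4] = pattern[3] = 7
Lands at beat 3+7=10, 10 mod 2 = 0, so catch hand = L

Answer: R 7 L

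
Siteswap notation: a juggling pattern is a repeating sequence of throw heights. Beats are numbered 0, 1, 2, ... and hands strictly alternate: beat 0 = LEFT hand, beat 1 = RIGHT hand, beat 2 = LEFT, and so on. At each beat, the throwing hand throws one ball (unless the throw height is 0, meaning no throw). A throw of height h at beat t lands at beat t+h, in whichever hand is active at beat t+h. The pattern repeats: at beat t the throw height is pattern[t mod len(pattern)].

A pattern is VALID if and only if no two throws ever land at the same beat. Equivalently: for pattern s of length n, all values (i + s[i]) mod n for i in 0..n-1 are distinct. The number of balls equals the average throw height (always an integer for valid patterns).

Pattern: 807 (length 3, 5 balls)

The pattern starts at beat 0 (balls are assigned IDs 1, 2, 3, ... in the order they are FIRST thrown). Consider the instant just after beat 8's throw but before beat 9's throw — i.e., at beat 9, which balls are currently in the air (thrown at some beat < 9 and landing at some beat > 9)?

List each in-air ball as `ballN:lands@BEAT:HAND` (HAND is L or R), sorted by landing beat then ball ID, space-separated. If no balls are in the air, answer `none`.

Beat 0 (L): throw ball1 h=8 -> lands@8:L; in-air after throw: [b1@8:L]
Beat 2 (L): throw ball2 h=7 -> lands@9:R; in-air after throw: [b1@8:L b2@9:R]
Beat 3 (R): throw ball3 h=8 -> lands@11:R; in-air after throw: [b1@8:L b2@9:R b3@11:R]
Beat 5 (R): throw ball4 h=7 -> lands@12:L; in-air after throw: [b1@8:L b2@9:R b3@11:R b4@12:L]
Beat 6 (L): throw ball5 h=8 -> lands@14:L; in-air after throw: [b1@8:L b2@9:R b3@11:R b4@12:L b5@14:L]
Beat 8 (L): throw ball1 h=7 -> lands@15:R; in-air after throw: [b2@9:R b3@11:R b4@12:L b5@14:L b1@15:R]
Beat 9 (R): throw ball2 h=8 -> lands@17:R; in-air after throw: [b3@11:R b4@12:L b5@14:L b1@15:R b2@17:R]

Answer: ball3:lands@11:R ball4:lands@12:L ball5:lands@14:L ball1:lands@15:R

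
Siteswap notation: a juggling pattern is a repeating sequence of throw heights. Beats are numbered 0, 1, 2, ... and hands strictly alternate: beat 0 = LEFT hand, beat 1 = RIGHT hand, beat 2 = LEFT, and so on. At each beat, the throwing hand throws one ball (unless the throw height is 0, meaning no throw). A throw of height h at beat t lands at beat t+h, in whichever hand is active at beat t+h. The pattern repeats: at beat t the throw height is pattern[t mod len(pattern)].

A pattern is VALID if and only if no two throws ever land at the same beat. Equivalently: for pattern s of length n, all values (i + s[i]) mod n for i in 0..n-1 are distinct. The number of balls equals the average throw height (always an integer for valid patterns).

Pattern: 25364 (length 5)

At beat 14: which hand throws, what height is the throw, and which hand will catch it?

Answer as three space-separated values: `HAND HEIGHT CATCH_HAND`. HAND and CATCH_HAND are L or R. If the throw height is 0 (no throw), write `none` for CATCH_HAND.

Answer: L 4 L

Derivation:
Beat 14: 14 mod 2 = 0, so hand = L
Throw height = pattern[14 mod 5] = pattern[4] = 4
Lands at beat 14+4=18, 18 mod 2 = 0, so catch hand = L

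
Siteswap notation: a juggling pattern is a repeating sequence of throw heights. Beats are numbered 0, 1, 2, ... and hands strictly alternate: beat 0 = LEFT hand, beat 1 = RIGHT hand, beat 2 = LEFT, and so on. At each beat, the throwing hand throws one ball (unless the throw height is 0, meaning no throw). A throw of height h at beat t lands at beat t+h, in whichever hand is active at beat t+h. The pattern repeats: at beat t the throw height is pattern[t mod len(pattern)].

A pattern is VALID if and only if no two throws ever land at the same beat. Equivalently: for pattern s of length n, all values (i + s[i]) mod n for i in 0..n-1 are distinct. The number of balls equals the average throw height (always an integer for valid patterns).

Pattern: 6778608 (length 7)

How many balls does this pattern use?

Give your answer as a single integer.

Pattern = [6, 7, 7, 8, 6, 0, 8], length n = 7
  position 0: throw height = 6, running sum = 6
  position 1: throw height = 7, running sum = 13
  position 2: throw height = 7, running sum = 20
  position 3: throw height = 8, running sum = 28
  position 4: throw height = 6, running sum = 34
  position 5: throw height = 0, running sum = 34
  position 6: throw height = 8, running sum = 42
Total sum = 42; balls = sum / n = 42 / 7 = 6

Answer: 6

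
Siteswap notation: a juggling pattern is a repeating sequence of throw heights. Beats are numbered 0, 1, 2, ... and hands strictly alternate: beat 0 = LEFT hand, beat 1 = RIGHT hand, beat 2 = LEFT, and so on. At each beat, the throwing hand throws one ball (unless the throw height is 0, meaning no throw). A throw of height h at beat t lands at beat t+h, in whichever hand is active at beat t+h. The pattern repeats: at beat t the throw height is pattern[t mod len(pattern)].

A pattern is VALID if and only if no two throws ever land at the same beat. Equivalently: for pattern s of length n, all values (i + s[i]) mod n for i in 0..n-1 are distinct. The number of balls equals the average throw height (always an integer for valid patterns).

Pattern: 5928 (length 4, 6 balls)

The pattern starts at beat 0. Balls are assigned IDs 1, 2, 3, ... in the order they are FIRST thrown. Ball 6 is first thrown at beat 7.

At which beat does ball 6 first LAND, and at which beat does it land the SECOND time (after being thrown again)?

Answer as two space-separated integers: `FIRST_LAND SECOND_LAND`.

Answer: 15 23

Derivation:
Beat 0 (L): throw ball1 h=5 -> lands@5:R; in-air after throw: [b1@5:R]
Beat 1 (R): throw ball2 h=9 -> lands@10:L; in-air after throw: [b1@5:R b2@10:L]
Beat 2 (L): throw ball3 h=2 -> lands@4:L; in-air after throw: [b3@4:L b1@5:R b2@10:L]
Beat 3 (R): throw ball4 h=8 -> lands@11:R; in-air after throw: [b3@4:L b1@5:R b2@10:L b4@11:R]
Beat 4 (L): throw ball3 h=5 -> lands@9:R; in-air after throw: [b1@5:R b3@9:R b2@10:L b4@11:R]
Beat 5 (R): throw ball1 h=9 -> lands@14:L; in-air after throw: [b3@9:R b2@10:L b4@11:R b1@14:L]
Beat 6 (L): throw ball5 h=2 -> lands@8:L; in-air after throw: [b5@8:L b3@9:R b2@10:L b4@11:R b1@14:L]
Beat 7 (R): throw ball6 h=8 -> lands@15:R; in-air after throw: [b5@8:L b3@9:R b2@10:L b4@11:R b1@14:L b6@15:R]
Beat 8 (L): throw ball5 h=5 -> lands@13:R; in-air after throw: [b3@9:R b2@10:L b4@11:R b5@13:R b1@14:L b6@15:R]
Beat 9 (R): throw ball3 h=9 -> lands@18:L; in-air after throw: [b2@10:L b4@11:R b5@13:R b1@14:L b6@15:R b3@18:L]
Beat 10 (L): throw ball2 h=2 -> lands@12:L; in-air after throw: [b4@11:R b2@12:L b5@13:R b1@14:L b6@15:R b3@18:L]
Beat 11 (R): throw ball4 h=8 -> lands@19:R; in-air after throw: [b2@12:L b5@13:R b1@14:L b6@15:R b3@18:L b4@19:R]
Beat 12 (L): throw ball2 h=5 -> lands@17:R; in-air after throw: [b5@13:R b1@14:L b6@15:R b2@17:R b3@18:L b4@19:R]
Beat 13 (R): throw ball5 h=9 -> lands@22:L; in-air after throw: [b1@14:L b6@15:R b2@17:R b3@18:L b4@19:R b5@22:L]
Beat 14 (L): throw ball1 h=2 -> lands@16:L; in-air after throw: [b6@15:R b1@16:L b2@17:R b3@18:L b4@19:R b5@22:L]
Beat 15 (R): throw ball6 h=8 -> lands@23:R; in-air after throw: [b1@16:L b2@17:R b3@18:L b4@19:R b5@22:L b6@23:R]
Beat 16 (L): throw ball1 h=5 -> lands@21:R; in-air after throw: [b2@17:R b3@18:L b4@19:R b1@21:R b5@22:L b6@23:R]
Beat 17 (R): throw ball2 h=9 -> lands@26:L; in-air after throw: [b3@18:L b4@19:R b1@21:R b5@22:L b6@23:R b2@26:L]
Beat 18 (L): throw ball3 h=2 -> lands@20:L; in-air after throw: [b4@19:R b3@20:L b1@21:R b5@22:L b6@23:R b2@26:L]
Beat 19 (R): throw ball4 h=8 -> lands@27:R; in-air after throw: [b3@20:L b1@21:R b5@22:L b6@23:R b2@26:L b4@27:R]
Beat 20 (L): throw ball3 h=5 -> lands@25:R; in-air after throw: [b1@21:R b5@22:L b6@23:R b3@25:R b2@26:L b4@27:R]
Beat 21 (R): throw ball1 h=9 -> lands@30:L; in-air after throw: [b5@22:L b6@23:R b3@25:R b2@26:L b4@27:R b1@30:L]
Ball 6: thrown@7 h=8 -> first land @15; rethrown@15 h=8 -> second land @23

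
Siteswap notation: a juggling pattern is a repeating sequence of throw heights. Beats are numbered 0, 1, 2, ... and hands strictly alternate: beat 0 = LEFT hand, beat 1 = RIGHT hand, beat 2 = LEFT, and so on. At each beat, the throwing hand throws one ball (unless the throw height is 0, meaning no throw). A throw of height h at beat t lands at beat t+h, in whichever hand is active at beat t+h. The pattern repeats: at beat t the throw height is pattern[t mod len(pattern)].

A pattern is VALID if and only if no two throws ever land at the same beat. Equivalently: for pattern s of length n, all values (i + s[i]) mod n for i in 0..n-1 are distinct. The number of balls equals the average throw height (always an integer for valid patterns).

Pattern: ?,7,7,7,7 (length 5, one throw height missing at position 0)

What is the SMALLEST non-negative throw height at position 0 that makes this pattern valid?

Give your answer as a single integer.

i=0: s[i]=? (unknown)
i=1: (1 + 7) mod 5 = 3
i=2: (2 + 7) mod 5 = 4
i=3: (3 + 7) mod 5 = 0
i=4: (4 + 7) mod 5 = 1
Known residues: [0, 1, 3, 4]; need a permutation of 0..4, so missing residue r = 2
Need (0 + s) mod 5 = 2; smallest s = (2 - 0) mod 5 = 2

Answer: 2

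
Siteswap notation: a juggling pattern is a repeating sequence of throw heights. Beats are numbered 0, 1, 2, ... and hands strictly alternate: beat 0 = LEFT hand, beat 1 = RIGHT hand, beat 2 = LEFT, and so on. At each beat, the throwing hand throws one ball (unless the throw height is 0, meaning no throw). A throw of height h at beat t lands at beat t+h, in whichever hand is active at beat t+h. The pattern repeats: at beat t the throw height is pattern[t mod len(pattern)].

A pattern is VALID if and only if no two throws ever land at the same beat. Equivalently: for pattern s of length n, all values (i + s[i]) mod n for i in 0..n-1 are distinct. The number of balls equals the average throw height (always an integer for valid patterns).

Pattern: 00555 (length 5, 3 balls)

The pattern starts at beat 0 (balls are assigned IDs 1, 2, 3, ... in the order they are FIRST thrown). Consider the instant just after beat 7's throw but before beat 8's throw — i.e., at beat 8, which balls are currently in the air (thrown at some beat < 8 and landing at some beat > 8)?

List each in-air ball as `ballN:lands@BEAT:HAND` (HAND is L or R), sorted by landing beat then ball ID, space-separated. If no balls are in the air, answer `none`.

Beat 2 (L): throw ball1 h=5 -> lands@7:R; in-air after throw: [b1@7:R]
Beat 3 (R): throw ball2 h=5 -> lands@8:L; in-air after throw: [b1@7:R b2@8:L]
Beat 4 (L): throw ball3 h=5 -> lands@9:R; in-air after throw: [b1@7:R b2@8:L b3@9:R]
Beat 7 (R): throw ball1 h=5 -> lands@12:L; in-air after throw: [b2@8:L b3@9:R b1@12:L]
Beat 8 (L): throw ball2 h=5 -> lands@13:R; in-air after throw: [b3@9:R b1@12:L b2@13:R]

Answer: ball3:lands@9:R ball1:lands@12:L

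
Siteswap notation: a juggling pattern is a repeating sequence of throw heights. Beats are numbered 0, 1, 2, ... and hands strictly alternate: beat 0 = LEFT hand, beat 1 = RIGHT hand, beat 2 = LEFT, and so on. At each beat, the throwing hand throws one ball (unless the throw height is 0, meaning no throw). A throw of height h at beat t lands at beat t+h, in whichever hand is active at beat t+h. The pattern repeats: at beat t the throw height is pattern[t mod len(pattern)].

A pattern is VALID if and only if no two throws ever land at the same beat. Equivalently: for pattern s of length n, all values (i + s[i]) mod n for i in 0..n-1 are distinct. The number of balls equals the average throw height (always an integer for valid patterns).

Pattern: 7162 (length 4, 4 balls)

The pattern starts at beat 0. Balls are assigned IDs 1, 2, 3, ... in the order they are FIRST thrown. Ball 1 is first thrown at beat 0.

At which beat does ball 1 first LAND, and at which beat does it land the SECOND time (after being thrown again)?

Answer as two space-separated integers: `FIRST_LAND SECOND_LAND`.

Answer: 7 9

Derivation:
Beat 0 (L): throw ball1 h=7 -> lands@7:R; in-air after throw: [b1@7:R]
Beat 1 (R): throw ball2 h=1 -> lands@2:L; in-air after throw: [b2@2:L b1@7:R]
Beat 2 (L): throw ball2 h=6 -> lands@8:L; in-air after throw: [b1@7:R b2@8:L]
Beat 3 (R): throw ball3 h=2 -> lands@5:R; in-air after throw: [b3@5:R b1@7:R b2@8:L]
Beat 4 (L): throw ball4 h=7 -> lands@11:R; in-air after throw: [b3@5:R b1@7:R b2@8:L b4@11:R]
Beat 5 (R): throw ball3 h=1 -> lands@6:L; in-air after throw: [b3@6:L b1@7:R b2@8:L b4@11:R]
Beat 6 (L): throw ball3 h=6 -> lands@12:L; in-air after throw: [b1@7:R b2@8:L b4@11:R b3@12:L]
Beat 7 (R): throw ball1 h=2 -> lands@9:R; in-air after throw: [b2@8:L b1@9:R b4@11:R b3@12:L]
Beat 8 (L): throw ball2 h=7 -> lands@15:R; in-air after throw: [b1@9:R b4@11:R b3@12:L b2@15:R]
Beat 9 (R): throw ball1 h=1 -> lands@10:L; in-air after throw: [b1@10:L b4@11:R b3@12:L b2@15:R]
Ball 1: thrown@0 h=7 -> first land @7; rethrown@7 h=2 -> second land @9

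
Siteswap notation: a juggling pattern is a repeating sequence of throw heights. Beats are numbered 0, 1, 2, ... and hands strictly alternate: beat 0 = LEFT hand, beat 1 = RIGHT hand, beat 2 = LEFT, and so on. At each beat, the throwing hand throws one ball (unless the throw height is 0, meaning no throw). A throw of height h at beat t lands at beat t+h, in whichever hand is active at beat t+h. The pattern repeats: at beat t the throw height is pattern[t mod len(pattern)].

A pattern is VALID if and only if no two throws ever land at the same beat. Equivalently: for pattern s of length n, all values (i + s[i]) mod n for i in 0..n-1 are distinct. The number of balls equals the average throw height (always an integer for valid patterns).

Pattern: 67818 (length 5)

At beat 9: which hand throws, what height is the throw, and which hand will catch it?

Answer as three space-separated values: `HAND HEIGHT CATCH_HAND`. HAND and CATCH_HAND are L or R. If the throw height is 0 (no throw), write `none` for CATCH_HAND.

Answer: R 8 R

Derivation:
Beat 9: 9 mod 2 = 1, so hand = R
Throw height = pattern[9 mod 5] = pattern[4] = 8
Lands at beat 9+8=17, 17 mod 2 = 1, so catch hand = R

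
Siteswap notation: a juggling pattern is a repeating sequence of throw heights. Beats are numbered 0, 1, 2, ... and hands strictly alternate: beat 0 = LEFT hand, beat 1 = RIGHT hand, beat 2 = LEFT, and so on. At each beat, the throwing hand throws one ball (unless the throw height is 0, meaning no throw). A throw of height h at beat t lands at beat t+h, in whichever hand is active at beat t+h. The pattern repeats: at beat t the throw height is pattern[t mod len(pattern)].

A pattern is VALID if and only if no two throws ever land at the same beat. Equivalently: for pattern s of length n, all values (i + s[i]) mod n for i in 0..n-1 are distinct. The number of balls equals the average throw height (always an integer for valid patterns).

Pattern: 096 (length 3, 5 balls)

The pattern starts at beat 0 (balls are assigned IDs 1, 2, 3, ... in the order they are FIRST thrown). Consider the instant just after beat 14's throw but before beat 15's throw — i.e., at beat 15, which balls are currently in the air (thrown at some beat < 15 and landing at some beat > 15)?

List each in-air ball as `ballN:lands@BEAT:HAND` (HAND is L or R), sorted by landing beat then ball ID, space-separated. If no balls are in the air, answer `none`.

Beat 1 (R): throw ball1 h=9 -> lands@10:L; in-air after throw: [b1@10:L]
Beat 2 (L): throw ball2 h=6 -> lands@8:L; in-air after throw: [b2@8:L b1@10:L]
Beat 4 (L): throw ball3 h=9 -> lands@13:R; in-air after throw: [b2@8:L b1@10:L b3@13:R]
Beat 5 (R): throw ball4 h=6 -> lands@11:R; in-air after throw: [b2@8:L b1@10:L b4@11:R b3@13:R]
Beat 7 (R): throw ball5 h=9 -> lands@16:L; in-air after throw: [b2@8:L b1@10:L b4@11:R b3@13:R b5@16:L]
Beat 8 (L): throw ball2 h=6 -> lands@14:L; in-air after throw: [b1@10:L b4@11:R b3@13:R b2@14:L b5@16:L]
Beat 10 (L): throw ball1 h=9 -> lands@19:R; in-air after throw: [b4@11:R b3@13:R b2@14:L b5@16:L b1@19:R]
Beat 11 (R): throw ball4 h=6 -> lands@17:R; in-air after throw: [b3@13:R b2@14:L b5@16:L b4@17:R b1@19:R]
Beat 13 (R): throw ball3 h=9 -> lands@22:L; in-air after throw: [b2@14:L b5@16:L b4@17:R b1@19:R b3@22:L]
Beat 14 (L): throw ball2 h=6 -> lands@20:L; in-air after throw: [b5@16:L b4@17:R b1@19:R b2@20:L b3@22:L]

Answer: ball5:lands@16:L ball4:lands@17:R ball1:lands@19:R ball2:lands@20:L ball3:lands@22:L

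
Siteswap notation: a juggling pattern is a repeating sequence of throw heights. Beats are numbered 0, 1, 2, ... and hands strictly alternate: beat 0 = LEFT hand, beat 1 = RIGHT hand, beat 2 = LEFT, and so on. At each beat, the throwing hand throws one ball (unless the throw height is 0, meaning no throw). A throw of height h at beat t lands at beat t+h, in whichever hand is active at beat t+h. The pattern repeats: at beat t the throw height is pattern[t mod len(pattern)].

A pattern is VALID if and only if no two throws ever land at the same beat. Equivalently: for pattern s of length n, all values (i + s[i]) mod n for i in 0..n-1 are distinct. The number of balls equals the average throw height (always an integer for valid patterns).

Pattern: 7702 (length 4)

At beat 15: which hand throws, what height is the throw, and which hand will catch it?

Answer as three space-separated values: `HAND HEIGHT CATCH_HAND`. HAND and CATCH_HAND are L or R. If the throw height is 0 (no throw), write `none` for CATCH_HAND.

Answer: R 2 R

Derivation:
Beat 15: 15 mod 2 = 1, so hand = R
Throw height = pattern[15 mod 4] = pattern[3] = 2
Lands at beat 15+2=17, 17 mod 2 = 1, so catch hand = R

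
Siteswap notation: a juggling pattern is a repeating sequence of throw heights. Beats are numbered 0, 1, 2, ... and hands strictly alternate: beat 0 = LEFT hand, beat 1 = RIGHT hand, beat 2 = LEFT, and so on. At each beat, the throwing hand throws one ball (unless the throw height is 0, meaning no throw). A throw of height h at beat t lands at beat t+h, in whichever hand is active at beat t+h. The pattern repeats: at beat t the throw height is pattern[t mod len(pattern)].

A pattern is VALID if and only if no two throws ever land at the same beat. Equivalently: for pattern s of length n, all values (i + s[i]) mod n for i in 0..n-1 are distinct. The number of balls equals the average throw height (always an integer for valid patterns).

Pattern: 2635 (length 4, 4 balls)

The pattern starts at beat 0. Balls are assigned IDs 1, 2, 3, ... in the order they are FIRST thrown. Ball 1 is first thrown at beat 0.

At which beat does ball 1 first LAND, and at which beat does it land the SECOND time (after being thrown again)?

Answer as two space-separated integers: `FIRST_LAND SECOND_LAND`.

Answer: 2 5

Derivation:
Beat 0 (L): throw ball1 h=2 -> lands@2:L; in-air after throw: [b1@2:L]
Beat 1 (R): throw ball2 h=6 -> lands@7:R; in-air after throw: [b1@2:L b2@7:R]
Beat 2 (L): throw ball1 h=3 -> lands@5:R; in-air after throw: [b1@5:R b2@7:R]
Beat 3 (R): throw ball3 h=5 -> lands@8:L; in-air after throw: [b1@5:R b2@7:R b3@8:L]
Beat 4 (L): throw ball4 h=2 -> lands@6:L; in-air after throw: [b1@5:R b4@6:L b2@7:R b3@8:L]
Beat 5 (R): throw ball1 h=6 -> lands@11:R; in-air after throw: [b4@6:L b2@7:R b3@8:L b1@11:R]
Ball 1: thrown@0 h=2 -> first land @2; rethrown@2 h=3 -> second land @5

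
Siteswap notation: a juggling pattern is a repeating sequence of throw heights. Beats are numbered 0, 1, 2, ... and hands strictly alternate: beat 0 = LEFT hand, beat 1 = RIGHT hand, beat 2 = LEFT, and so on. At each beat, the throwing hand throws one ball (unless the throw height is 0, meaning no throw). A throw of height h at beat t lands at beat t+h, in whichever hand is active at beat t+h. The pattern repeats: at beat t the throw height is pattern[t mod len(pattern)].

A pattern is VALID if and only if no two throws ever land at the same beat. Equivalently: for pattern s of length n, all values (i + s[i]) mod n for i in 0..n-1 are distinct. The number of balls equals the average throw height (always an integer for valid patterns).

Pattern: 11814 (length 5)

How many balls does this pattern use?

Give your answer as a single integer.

Answer: 3

Derivation:
Pattern = [1, 1, 8, 1, 4], length n = 5
  position 0: throw height = 1, running sum = 1
  position 1: throw height = 1, running sum = 2
  position 2: throw height = 8, running sum = 10
  position 3: throw height = 1, running sum = 11
  position 4: throw height = 4, running sum = 15
Total sum = 15; balls = sum / n = 15 / 5 = 3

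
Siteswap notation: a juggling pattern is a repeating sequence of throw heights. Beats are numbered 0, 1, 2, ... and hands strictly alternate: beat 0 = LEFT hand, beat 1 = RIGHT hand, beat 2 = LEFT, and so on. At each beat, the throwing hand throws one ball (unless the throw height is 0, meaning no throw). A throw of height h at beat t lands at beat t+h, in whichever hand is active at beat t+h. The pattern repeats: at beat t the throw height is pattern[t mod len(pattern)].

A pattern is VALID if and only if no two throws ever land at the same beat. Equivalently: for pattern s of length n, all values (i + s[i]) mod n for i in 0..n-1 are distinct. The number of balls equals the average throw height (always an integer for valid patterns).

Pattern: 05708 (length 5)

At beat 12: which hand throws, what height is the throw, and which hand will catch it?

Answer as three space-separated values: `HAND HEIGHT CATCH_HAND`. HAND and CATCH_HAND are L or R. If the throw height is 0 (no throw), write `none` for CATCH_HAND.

Answer: L 7 R

Derivation:
Beat 12: 12 mod 2 = 0, so hand = L
Throw height = pattern[12 mod 5] = pattern[2] = 7
Lands at beat 12+7=19, 19 mod 2 = 1, so catch hand = R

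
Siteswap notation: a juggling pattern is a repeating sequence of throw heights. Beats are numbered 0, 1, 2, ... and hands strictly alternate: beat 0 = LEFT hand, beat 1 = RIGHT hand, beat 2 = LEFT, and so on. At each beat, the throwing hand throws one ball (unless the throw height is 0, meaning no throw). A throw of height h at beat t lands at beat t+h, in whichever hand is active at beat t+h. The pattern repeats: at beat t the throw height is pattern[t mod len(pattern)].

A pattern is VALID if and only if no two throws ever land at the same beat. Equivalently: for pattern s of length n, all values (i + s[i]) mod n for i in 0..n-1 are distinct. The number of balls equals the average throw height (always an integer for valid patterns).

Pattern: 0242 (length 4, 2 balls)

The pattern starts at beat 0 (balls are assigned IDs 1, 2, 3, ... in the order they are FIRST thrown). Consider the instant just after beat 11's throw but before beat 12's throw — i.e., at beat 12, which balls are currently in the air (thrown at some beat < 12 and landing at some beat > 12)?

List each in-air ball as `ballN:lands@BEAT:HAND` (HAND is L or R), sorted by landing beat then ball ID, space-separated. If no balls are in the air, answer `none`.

Answer: ball1:lands@13:R ball2:lands@14:L

Derivation:
Beat 1 (R): throw ball1 h=2 -> lands@3:R; in-air after throw: [b1@3:R]
Beat 2 (L): throw ball2 h=4 -> lands@6:L; in-air after throw: [b1@3:R b2@6:L]
Beat 3 (R): throw ball1 h=2 -> lands@5:R; in-air after throw: [b1@5:R b2@6:L]
Beat 5 (R): throw ball1 h=2 -> lands@7:R; in-air after throw: [b2@6:L b1@7:R]
Beat 6 (L): throw ball2 h=4 -> lands@10:L; in-air after throw: [b1@7:R b2@10:L]
Beat 7 (R): throw ball1 h=2 -> lands@9:R; in-air after throw: [b1@9:R b2@10:L]
Beat 9 (R): throw ball1 h=2 -> lands@11:R; in-air after throw: [b2@10:L b1@11:R]
Beat 10 (L): throw ball2 h=4 -> lands@14:L; in-air after throw: [b1@11:R b2@14:L]
Beat 11 (R): throw ball1 h=2 -> lands@13:R; in-air after throw: [b1@13:R b2@14:L]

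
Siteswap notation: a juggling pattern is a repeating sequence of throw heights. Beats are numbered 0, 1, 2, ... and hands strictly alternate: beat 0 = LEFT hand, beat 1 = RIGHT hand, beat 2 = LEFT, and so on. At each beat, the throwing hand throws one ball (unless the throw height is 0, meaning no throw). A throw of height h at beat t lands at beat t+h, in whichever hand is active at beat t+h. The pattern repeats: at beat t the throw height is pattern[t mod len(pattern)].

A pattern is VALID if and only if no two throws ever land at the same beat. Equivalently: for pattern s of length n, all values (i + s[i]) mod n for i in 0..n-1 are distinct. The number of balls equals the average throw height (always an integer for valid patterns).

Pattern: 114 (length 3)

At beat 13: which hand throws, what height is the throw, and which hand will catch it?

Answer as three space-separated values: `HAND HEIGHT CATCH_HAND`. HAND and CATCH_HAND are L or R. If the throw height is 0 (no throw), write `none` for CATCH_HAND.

Beat 13: 13 mod 2 = 1, so hand = R
Throw height = pattern[13 mod 3] = pattern[1] = 1
Lands at beat 13+1=14, 14 mod 2 = 0, so catch hand = L

Answer: R 1 L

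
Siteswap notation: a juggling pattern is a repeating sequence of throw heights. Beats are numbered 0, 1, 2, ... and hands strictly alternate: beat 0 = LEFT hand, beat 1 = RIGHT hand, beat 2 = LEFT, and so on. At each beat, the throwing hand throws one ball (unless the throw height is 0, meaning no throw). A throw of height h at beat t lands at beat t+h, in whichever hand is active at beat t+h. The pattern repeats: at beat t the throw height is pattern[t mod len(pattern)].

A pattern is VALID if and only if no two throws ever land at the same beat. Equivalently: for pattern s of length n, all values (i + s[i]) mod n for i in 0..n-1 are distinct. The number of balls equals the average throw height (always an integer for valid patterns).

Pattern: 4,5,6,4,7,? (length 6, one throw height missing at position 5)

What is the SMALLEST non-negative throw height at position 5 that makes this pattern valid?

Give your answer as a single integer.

i=0: (0 + 4) mod 6 = 4
i=1: (1 + 5) mod 6 = 0
i=2: (2 + 6) mod 6 = 2
i=3: (3 + 4) mod 6 = 1
i=4: (4 + 7) mod 6 = 5
i=5: s[i]=? (unknown)
Known residues: [0, 1, 2, 4, 5]; need a permutation of 0..5, so missing residue r = 3
Need (5 + s) mod 6 = 3; smallest s = (3 - 5) mod 6 = 4

Answer: 4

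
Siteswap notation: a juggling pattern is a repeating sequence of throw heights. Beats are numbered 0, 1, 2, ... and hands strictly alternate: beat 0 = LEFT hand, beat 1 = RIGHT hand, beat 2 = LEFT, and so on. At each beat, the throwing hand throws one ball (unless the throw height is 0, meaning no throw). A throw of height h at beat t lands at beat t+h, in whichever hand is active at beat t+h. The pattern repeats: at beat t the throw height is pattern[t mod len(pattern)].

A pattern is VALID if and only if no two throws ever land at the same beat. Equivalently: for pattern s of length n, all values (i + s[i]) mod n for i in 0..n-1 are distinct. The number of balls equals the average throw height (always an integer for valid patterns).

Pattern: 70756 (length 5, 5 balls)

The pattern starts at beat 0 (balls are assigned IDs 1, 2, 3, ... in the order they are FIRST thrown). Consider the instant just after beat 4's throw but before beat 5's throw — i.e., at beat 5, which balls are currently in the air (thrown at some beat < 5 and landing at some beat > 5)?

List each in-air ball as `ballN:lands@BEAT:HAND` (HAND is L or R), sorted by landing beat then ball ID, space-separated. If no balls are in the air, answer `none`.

Answer: ball1:lands@7:R ball3:lands@8:L ball2:lands@9:R ball4:lands@10:L

Derivation:
Beat 0 (L): throw ball1 h=7 -> lands@7:R; in-air after throw: [b1@7:R]
Beat 2 (L): throw ball2 h=7 -> lands@9:R; in-air after throw: [b1@7:R b2@9:R]
Beat 3 (R): throw ball3 h=5 -> lands@8:L; in-air after throw: [b1@7:R b3@8:L b2@9:R]
Beat 4 (L): throw ball4 h=6 -> lands@10:L; in-air after throw: [b1@7:R b3@8:L b2@9:R b4@10:L]
Beat 5 (R): throw ball5 h=7 -> lands@12:L; in-air after throw: [b1@7:R b3@8:L b2@9:R b4@10:L b5@12:L]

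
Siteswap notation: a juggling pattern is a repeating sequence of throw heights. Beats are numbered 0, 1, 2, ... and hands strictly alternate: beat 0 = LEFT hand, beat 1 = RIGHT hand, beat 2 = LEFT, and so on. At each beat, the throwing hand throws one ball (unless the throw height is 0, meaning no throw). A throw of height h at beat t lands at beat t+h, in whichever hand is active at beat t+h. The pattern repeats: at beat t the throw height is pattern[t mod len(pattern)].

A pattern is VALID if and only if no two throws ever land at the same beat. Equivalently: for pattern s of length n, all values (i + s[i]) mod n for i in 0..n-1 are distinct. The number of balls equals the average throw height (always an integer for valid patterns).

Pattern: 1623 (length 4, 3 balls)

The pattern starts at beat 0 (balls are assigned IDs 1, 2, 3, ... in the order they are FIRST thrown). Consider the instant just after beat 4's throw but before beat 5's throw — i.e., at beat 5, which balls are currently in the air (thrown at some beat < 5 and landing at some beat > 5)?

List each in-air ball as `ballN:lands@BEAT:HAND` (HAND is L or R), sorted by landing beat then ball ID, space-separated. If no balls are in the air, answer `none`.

Beat 0 (L): throw ball1 h=1 -> lands@1:R; in-air after throw: [b1@1:R]
Beat 1 (R): throw ball1 h=6 -> lands@7:R; in-air after throw: [b1@7:R]
Beat 2 (L): throw ball2 h=2 -> lands@4:L; in-air after throw: [b2@4:L b1@7:R]
Beat 3 (R): throw ball3 h=3 -> lands@6:L; in-air after throw: [b2@4:L b3@6:L b1@7:R]
Beat 4 (L): throw ball2 h=1 -> lands@5:R; in-air after throw: [b2@5:R b3@6:L b1@7:R]
Beat 5 (R): throw ball2 h=6 -> lands@11:R; in-air after throw: [b3@6:L b1@7:R b2@11:R]

Answer: ball3:lands@6:L ball1:lands@7:R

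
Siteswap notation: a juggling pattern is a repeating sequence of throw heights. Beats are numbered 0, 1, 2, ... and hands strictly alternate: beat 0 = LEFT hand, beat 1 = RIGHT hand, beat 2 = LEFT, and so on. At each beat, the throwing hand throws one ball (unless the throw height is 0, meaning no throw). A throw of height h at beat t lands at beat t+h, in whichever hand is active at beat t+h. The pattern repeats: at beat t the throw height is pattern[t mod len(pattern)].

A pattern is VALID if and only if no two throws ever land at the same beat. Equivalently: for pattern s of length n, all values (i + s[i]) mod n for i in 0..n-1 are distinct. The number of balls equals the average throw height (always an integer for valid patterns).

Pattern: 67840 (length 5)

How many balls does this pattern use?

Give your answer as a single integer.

Pattern = [6, 7, 8, 4, 0], length n = 5
  position 0: throw height = 6, running sum = 6
  position 1: throw height = 7, running sum = 13
  position 2: throw height = 8, running sum = 21
  position 3: throw height = 4, running sum = 25
  position 4: throw height = 0, running sum = 25
Total sum = 25; balls = sum / n = 25 / 5 = 5

Answer: 5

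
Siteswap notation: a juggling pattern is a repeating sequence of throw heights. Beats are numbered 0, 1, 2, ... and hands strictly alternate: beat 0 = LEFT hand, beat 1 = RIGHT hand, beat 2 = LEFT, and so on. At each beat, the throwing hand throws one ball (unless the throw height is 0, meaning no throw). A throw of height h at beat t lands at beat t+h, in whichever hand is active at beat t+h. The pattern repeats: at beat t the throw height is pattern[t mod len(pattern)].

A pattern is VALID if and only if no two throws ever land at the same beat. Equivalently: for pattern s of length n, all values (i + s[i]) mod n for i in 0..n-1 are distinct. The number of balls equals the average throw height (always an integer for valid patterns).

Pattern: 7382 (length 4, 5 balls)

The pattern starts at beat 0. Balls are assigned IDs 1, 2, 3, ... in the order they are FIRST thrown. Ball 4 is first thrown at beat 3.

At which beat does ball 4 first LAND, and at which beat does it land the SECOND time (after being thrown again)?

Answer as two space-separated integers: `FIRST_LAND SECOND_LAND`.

Beat 0 (L): throw ball1 h=7 -> lands@7:R; in-air after throw: [b1@7:R]
Beat 1 (R): throw ball2 h=3 -> lands@4:L; in-air after throw: [b2@4:L b1@7:R]
Beat 2 (L): throw ball3 h=8 -> lands@10:L; in-air after throw: [b2@4:L b1@7:R b3@10:L]
Beat 3 (R): throw ball4 h=2 -> lands@5:R; in-air after throw: [b2@4:L b4@5:R b1@7:R b3@10:L]
Beat 4 (L): throw ball2 h=7 -> lands@11:R; in-air after throw: [b4@5:R b1@7:R b3@10:L b2@11:R]
Beat 5 (R): throw ball4 h=3 -> lands@8:L; in-air after throw: [b1@7:R b4@8:L b3@10:L b2@11:R]
Beat 6 (L): throw ball5 h=8 -> lands@14:L; in-air after throw: [b1@7:R b4@8:L b3@10:L b2@11:R b5@14:L]
Beat 7 (R): throw ball1 h=2 -> lands@9:R; in-air after throw: [b4@8:L b1@9:R b3@10:L b2@11:R b5@14:L]
Beat 8 (L): throw ball4 h=7 -> lands@15:R; in-air after throw: [b1@9:R b3@10:L b2@11:R b5@14:L b4@15:R]
Ball 4: thrown@3 h=2 -> first land @5; rethrown@5 h=3 -> second land @8

Answer: 5 8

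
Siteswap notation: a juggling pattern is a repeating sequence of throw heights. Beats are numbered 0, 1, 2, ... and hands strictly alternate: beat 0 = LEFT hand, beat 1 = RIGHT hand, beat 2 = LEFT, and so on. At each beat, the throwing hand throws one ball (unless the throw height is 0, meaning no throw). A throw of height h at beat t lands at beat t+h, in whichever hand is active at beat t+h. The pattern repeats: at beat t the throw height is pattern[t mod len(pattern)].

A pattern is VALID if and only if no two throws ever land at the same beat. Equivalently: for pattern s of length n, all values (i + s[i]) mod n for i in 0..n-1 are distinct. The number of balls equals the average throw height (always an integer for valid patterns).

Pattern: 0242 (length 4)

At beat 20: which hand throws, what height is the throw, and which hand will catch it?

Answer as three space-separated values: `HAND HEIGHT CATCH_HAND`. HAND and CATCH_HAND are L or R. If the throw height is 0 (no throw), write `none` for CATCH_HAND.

Beat 20: 20 mod 2 = 0, so hand = L
Throw height = pattern[20 mod 4] = pattern[0] = 0

Answer: L 0 none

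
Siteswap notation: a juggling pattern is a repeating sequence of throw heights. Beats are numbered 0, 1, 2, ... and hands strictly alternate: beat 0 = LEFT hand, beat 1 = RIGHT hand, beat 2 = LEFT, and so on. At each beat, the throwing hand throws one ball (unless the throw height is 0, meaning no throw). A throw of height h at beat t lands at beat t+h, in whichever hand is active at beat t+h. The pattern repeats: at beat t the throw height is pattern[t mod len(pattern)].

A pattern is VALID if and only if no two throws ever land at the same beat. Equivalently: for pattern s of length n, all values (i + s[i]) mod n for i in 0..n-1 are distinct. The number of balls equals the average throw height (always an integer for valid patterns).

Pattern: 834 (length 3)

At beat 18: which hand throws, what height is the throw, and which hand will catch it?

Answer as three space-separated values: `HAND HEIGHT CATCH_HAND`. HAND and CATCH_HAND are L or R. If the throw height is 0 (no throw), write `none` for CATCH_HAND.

Answer: L 8 L

Derivation:
Beat 18: 18 mod 2 = 0, so hand = L
Throw height = pattern[18 mod 3] = pattern[0] = 8
Lands at beat 18+8=26, 26 mod 2 = 0, so catch hand = L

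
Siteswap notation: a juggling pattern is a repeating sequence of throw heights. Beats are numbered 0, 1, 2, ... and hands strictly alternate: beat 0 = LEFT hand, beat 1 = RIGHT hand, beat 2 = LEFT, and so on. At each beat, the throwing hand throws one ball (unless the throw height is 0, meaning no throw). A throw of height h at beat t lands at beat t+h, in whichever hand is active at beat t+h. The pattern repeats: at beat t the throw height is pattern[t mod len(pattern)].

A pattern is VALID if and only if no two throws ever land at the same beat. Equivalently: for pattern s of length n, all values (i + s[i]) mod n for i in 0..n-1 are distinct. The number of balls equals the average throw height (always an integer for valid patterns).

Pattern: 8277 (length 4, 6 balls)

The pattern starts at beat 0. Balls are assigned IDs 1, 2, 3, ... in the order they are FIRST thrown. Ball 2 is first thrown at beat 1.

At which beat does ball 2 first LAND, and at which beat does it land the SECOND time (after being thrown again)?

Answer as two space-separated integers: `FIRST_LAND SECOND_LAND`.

Beat 0 (L): throw ball1 h=8 -> lands@8:L; in-air after throw: [b1@8:L]
Beat 1 (R): throw ball2 h=2 -> lands@3:R; in-air after throw: [b2@3:R b1@8:L]
Beat 2 (L): throw ball3 h=7 -> lands@9:R; in-air after throw: [b2@3:R b1@8:L b3@9:R]
Beat 3 (R): throw ball2 h=7 -> lands@10:L; in-air after throw: [b1@8:L b3@9:R b2@10:L]
Beat 4 (L): throw ball4 h=8 -> lands@12:L; in-air after throw: [b1@8:L b3@9:R b2@10:L b4@12:L]
Beat 5 (R): throw ball5 h=2 -> lands@7:R; in-air after throw: [b5@7:R b1@8:L b3@9:R b2@10:L b4@12:L]
Beat 6 (L): throw ball6 h=7 -> lands@13:R; in-air after throw: [b5@7:R b1@8:L b3@9:R b2@10:L b4@12:L b6@13:R]
Beat 7 (R): throw ball5 h=7 -> lands@14:L; in-air after throw: [b1@8:L b3@9:R b2@10:L b4@12:L b6@13:R b5@14:L]
Beat 8 (L): throw ball1 h=8 -> lands@16:L; in-air after throw: [b3@9:R b2@10:L b4@12:L b6@13:R b5@14:L b1@16:L]
Beat 9 (R): throw ball3 h=2 -> lands@11:R; in-air after throw: [b2@10:L b3@11:R b4@12:L b6@13:R b5@14:L b1@16:L]
Beat 10 (L): throw ball2 h=7 -> lands@17:R; in-air after throw: [b3@11:R b4@12:L b6@13:R b5@14:L b1@16:L b2@17:R]
Ball 2: thrown@1 h=2 -> first land @3; rethrown@3 h=7 -> second land @10

Answer: 3 10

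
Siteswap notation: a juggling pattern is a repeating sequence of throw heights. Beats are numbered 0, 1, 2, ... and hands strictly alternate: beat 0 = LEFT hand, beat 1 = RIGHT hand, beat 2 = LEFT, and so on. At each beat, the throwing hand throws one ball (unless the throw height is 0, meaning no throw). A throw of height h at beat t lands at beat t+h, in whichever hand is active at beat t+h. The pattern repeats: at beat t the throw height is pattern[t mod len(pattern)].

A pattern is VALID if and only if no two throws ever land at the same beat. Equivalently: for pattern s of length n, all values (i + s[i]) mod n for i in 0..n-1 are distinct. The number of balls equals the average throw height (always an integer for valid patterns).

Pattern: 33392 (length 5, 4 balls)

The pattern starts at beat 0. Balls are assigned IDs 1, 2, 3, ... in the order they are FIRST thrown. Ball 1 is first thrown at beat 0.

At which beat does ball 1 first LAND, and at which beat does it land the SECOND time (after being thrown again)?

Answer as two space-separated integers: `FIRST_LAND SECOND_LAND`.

Answer: 3 12

Derivation:
Beat 0 (L): throw ball1 h=3 -> lands@3:R; in-air after throw: [b1@3:R]
Beat 1 (R): throw ball2 h=3 -> lands@4:L; in-air after throw: [b1@3:R b2@4:L]
Beat 2 (L): throw ball3 h=3 -> lands@5:R; in-air after throw: [b1@3:R b2@4:L b3@5:R]
Beat 3 (R): throw ball1 h=9 -> lands@12:L; in-air after throw: [b2@4:L b3@5:R b1@12:L]
Beat 4 (L): throw ball2 h=2 -> lands@6:L; in-air after throw: [b3@5:R b2@6:L b1@12:L]
Beat 5 (R): throw ball3 h=3 -> lands@8:L; in-air after throw: [b2@6:L b3@8:L b1@12:L]
Beat 6 (L): throw ball2 h=3 -> lands@9:R; in-air after throw: [b3@8:L b2@9:R b1@12:L]
Beat 7 (R): throw ball4 h=3 -> lands@10:L; in-air after throw: [b3@8:L b2@9:R b4@10:L b1@12:L]
Beat 8 (L): throw ball3 h=9 -> lands@17:R; in-air after throw: [b2@9:R b4@10:L b1@12:L b3@17:R]
Beat 9 (R): throw ball2 h=2 -> lands@11:R; in-air after throw: [b4@10:L b2@11:R b1@12:L b3@17:R]
Beat 10 (L): throw ball4 h=3 -> lands@13:R; in-air after throw: [b2@11:R b1@12:L b4@13:R b3@17:R]
Beat 11 (R): throw ball2 h=3 -> lands@14:L; in-air after throw: [b1@12:L b4@13:R b2@14:L b3@17:R]
Beat 12 (L): throw ball1 h=3 -> lands@15:R; in-air after throw: [b4@13:R b2@14:L b1@15:R b3@17:R]
Ball 1: thrown@0 h=3 -> first land @3; rethrown@3 h=9 -> second land @12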